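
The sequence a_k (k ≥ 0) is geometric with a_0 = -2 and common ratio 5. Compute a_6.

-31250

a_k = (-2)·5^(k-0).
a_6 = (-2)·5^6 = -31250.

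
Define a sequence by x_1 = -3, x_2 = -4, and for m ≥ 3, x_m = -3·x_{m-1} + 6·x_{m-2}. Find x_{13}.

Step forward from the initial values:
x_3 = -6; x_4 = -6; x_5 = -18; …; x_{10} = 11826; x_{11} = -52002; x_{12} = 226962; x_{13} = -992898.

-992898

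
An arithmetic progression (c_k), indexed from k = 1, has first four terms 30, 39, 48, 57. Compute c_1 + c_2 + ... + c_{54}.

Common difference d = 9.
c_k = 30 + (k - 1)·9.
c_{54} = 507; S = 54·(30 + 507)/2 = 14499.

14499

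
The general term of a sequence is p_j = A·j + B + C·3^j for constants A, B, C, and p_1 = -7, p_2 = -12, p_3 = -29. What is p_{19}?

-1162261453

Plug in j = 1, 2, 3: A + B + 3C = -7; 2A + B + 9C = -12; 3A + B + 27C = -29.
Subtracting the first from the second: A + 6C = -5.
Subtracting the second from the third: A + 18C = -17.
Solving: C = -1, A = 1, then B = -5.
Therefore p_{19} = 19 + (-5) + (-1)·1162261467 = -1162261453.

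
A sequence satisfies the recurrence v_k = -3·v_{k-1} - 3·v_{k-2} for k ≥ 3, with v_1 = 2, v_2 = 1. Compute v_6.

Iterate the recurrence:
v_3 = -9; v_4 = 24; v_5 = -45; v_6 = 63.

63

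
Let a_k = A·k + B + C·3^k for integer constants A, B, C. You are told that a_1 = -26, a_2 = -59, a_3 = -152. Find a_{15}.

-71744588

Write the equations: A + B + 3C = -26; 2A + B + 9C = -59; 3A + B + 27C = -152.
Subtracting the first from the second: A + 6C = -33.
Subtracting the second from the third: A + 18C = -93.
Solving: C = -5, A = -3, then B = -8.
Therefore a_{15} = -45 + (-8) + (-5)·14348907 = -71744588.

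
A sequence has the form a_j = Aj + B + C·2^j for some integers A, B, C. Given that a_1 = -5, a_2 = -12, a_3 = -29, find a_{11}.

-10205

At j = 1, 2, 3: A + B + 2C = -5; 2A + B + 4C = -12; 3A + B + 8C = -29.
Subtracting the first from the second: A + 2C = -7.
Subtracting the second from the third: A + 4C = -17.
Solving: C = -5, A = 3, then B = 2.
So a_j = 3·j + 2 + (-5)·2^j; at j=11 this is -10205.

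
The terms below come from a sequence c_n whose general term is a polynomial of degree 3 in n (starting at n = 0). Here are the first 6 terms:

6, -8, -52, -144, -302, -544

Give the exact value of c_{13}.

-7664

1st diffs: -14, -44, -92, -158, -242.
2nd diffs: -30, -48, -66, -84.
3rd diffs: -18, -18, -18 (constant).
Newton forward-difference form: c_n = 6 + (-14)·C(n,1) + (-30)·C(n,2) + (-18)·C(n,3).
At n = 13: n = 13, so c_{13} = 6 - 182 - 2340 - 5148 = -7664.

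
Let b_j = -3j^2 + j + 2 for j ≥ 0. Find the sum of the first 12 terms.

-1428

Over j = 0..11: Σj = 66, Σj² = 506.
Total = (-3)·506 + (1)·66 + (2)·12 = -1428.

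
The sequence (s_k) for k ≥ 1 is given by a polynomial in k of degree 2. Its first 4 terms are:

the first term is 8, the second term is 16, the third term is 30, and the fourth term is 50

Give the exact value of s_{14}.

1st diffs: 8, 14, 20.
2nd diffs: 6, 6 (constant).
Newton forward-difference form: s_k = 8 + 8·C(k-1,1) + 6·C(k-1,2).
At k = 14: k-1 = 13, so s_{14} = 8 + 104 + 468 = 580.

580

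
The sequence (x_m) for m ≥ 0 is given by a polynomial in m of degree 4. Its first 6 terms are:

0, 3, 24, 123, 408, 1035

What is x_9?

11763

1st diffs: 3, 21, 99, 285, 627.
2nd diffs: 18, 78, 186, 342.
3rd diffs: 60, 108, 156.
4th diffs: 48, 48 (constant).
Newton forward-difference form: x_m = 3·C(m,1) + 18·C(m,2) + 60·C(m,3) + 48·C(m,4).
At m = 9: m = 9, so x_9 = 27 + 648 + 5040 + 6048 = 11763.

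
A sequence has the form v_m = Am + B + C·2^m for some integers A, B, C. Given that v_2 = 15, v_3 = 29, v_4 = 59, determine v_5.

121

Write the equations: 2A + B + 4C = 15; 3A + B + 8C = 29; 4A + B + 16C = 59.
Subtracting the first from the second: A + 4C = 14.
Subtracting the second from the third: A + 8C = 30.
Solving: C = 4, A = -2, then B = 3.
Hence v_5 = -2·5 + 3 + 4·32 = 121.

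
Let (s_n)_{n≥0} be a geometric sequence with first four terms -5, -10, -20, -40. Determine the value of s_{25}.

-167772160

Common ratio r = 2.
s_n = (-5)·2^(n-0).
s_{25} = (-5)·2^25 = -167772160.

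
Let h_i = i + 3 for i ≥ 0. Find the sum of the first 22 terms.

Over i = 0..21: Σi = 231.
Total = (1)·231 + (3)·22 = 297.

297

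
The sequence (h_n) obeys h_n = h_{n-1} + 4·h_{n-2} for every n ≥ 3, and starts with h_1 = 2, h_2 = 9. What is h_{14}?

Step forward from the initial values:
h_3 = 17; h_4 = 53; h_5 = 121; …; h_{11} = 35681; h_{12} = 91733; h_{13} = 234457; h_{14} = 601389.

601389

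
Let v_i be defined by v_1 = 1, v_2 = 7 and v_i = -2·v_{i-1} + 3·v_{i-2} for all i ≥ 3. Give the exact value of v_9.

-9839

Applying the relation repeatedly:
v_3 = -11; v_4 = 43; v_5 = -119; v_6 = 367; v_7 = -1091; v_8 = 3283; v_9 = -9839.
(Characteristic roots are 1 and -3.)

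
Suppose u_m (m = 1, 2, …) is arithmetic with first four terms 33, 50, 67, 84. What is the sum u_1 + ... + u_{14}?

2009

Common difference d = 17.
u_m = 33 + (m - 1)·17.
u_{14} = 254; S = 14·(33 + 254)/2 = 2009.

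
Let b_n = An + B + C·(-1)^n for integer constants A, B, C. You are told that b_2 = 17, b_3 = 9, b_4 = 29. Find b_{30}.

185

Write the equations: 2A + B + C = 17; 3A + B - C = 9; 4A + B + C = 29.
Subtracting the first from the second: A - 2C = -8.
Subtracting the second from the third: A + 2C = 20.
Solving: C = 7, A = 6, then B = -2.
Therefore b_{30} = 180 + (-2) + 7·1 = 185.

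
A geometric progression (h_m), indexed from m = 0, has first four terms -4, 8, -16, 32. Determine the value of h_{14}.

-65536

Common ratio r = -2.
h_m = (-4)·(-2)^(m-0).
h_{14} = (-4)·(-2)^14 = -65536.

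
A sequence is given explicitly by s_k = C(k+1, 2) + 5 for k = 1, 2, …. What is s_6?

26

C(7, 2) = 21, so s_6 = 26.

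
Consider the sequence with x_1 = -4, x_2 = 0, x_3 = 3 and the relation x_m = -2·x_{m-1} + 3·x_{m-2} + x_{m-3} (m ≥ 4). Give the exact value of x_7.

247

x_4 = -10;  x_5 = 29;  x_6 = -85;  x_7 = 247.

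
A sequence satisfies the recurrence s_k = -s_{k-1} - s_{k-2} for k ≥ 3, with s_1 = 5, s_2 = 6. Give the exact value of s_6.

Step forward from the initial values:
s_3 = -11;  s_4 = 5;  s_5 = 6;  s_6 = -11.

-11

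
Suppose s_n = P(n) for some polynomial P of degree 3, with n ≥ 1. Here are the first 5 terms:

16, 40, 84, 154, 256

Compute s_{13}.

2944

1st diffs: 24, 44, 70, 102.
2nd diffs: 20, 26, 32.
3rd diffs: 6, 6 (constant).
Newton forward-difference form: s_n = 16 + 24·C(n-1,1) + 20·C(n-1,2) + 6·C(n-1,3).
At n = 13: n-1 = 12, so s_{13} = 16 + 288 + 1320 + 1320 = 2944.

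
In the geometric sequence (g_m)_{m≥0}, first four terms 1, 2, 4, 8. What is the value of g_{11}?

Common ratio r = 2.
g_m = 1·2^(m-0).
g_{11} = 1·2^11 = 2048.

2048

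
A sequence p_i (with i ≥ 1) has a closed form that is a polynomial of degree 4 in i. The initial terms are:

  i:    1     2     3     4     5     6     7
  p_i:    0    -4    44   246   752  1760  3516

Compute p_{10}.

16452

1st diffs: -4, 48, 202, 506, 1008, 1756.
2nd diffs: 52, 154, 304, 502, 748.
3rd diffs: 102, 150, 198, 246.
4th diffs: 48, 48, 48 (constant).
Newton forward-difference form: p_i = (-4)·C(i-1,1) + 52·C(i-1,2) + 102·C(i-1,3) + 48·C(i-1,4).
At i = 10: i-1 = 9, so p_{10} = -36 + 1872 + 8568 + 6048 = 16452.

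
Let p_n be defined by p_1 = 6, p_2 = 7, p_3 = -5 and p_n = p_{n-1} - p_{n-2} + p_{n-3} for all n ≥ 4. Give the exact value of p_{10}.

Iterate the recurrence:
p_4 = -6, p_5 = 6, p_6 = 7, p_7 = -5, p_8 = -6, p_9 = 6, p_{10} = 7.

7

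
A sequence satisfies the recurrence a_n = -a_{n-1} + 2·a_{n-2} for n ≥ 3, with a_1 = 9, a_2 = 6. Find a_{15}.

Compute successive terms:
a_3 = 12  a_4 = 0  a_5 = 24  …  a_{12} = -2040  a_{13} = 4104  a_{14} = -8184  a_{15} = 16392.
(Characteristic roots are 1 and -2.)

16392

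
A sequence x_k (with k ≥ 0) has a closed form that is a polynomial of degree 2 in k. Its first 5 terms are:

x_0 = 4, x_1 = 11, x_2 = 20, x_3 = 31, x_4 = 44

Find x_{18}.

1st diffs: 7, 9, 11, 13.
2nd diffs: 2, 2, 2 (constant).
Newton forward-difference form: x_k = 4 + 7·C(k,1) + 2·C(k,2).
At k = 18: k = 18, so x_{18} = 4 + 126 + 306 = 436.

436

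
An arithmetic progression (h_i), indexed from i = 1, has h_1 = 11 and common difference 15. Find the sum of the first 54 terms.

h_i = 11 + (i - 1)·15.
h_{54} = 806; S = 54·(11 + 806)/2 = 22059.

22059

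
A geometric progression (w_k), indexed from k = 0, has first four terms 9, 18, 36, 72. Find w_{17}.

Common ratio r = 2.
w_k = 9·2^(k-0).
w_{17} = 9·2^17 = 1179648.

1179648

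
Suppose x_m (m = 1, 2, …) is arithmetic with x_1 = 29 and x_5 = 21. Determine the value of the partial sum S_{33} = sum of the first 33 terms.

Common difference d = (21 - 29) / (5 - 1) = -2.
x_m = 29 + (m - 1)·(-2).
x_{33} = -35; S = 33·(29 + (-35))/2 = -99.

-99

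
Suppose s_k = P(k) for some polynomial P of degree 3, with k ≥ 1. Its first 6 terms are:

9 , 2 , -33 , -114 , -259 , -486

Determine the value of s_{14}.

1st diffs: -7, -35, -81, -145, -227.
2nd diffs: -28, -46, -64, -82.
3rd diffs: -18, -18, -18 (constant).
Newton forward-difference form: s_k = 9 + (-7)·C(k-1,1) + (-28)·C(k-1,2) + (-18)·C(k-1,3).
At k = 14: k-1 = 13, so s_{14} = 9 - 91 - 2184 - 5148 = -7414.

-7414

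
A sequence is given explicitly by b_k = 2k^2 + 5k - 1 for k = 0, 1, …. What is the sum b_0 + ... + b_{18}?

Over k = 0..18: Σk = 171, Σk² = 2109.
Total = (2)·2109 + (5)·171 + (-1)·19 = 5054.

5054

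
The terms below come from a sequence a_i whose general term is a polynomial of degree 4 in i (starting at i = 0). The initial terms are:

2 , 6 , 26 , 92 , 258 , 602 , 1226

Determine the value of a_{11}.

1st diffs: 4, 20, 66, 166, 344, 624.
2nd diffs: 16, 46, 100, 178, 280.
3rd diffs: 30, 54, 78, 102.
4th diffs: 24, 24, 24 (constant).
Newton forward-difference form: a_i = 2 + 4·C(i,1) + 16·C(i,2) + 30·C(i,3) + 24·C(i,4).
At i = 11: i = 11, so a_{11} = 2 + 44 + 880 + 4950 + 7920 = 13796.

13796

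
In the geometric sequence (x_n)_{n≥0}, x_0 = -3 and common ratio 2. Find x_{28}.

-805306368

x_n = (-3)·2^(n-0).
x_{28} = (-3)·2^28 = -805306368.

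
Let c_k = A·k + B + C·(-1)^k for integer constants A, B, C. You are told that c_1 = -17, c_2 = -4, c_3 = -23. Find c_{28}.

The three given values yield: A + B - C = -17; 2A + B + C = -4; 3A + B - C = -23.
Subtracting the first from the second: A + 2C = 13.
Subtracting the second from the third: A - 2C = -19.
Solving: C = 8, A = -3, then B = -6.
Therefore c_{28} = -84 + (-6) + 8·1 = -82.

-82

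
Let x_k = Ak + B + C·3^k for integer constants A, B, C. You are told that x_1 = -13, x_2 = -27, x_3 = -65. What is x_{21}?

Write the equations: A + B + 3C = -13; 2A + B + 9C = -27; 3A + B + 27C = -65.
Subtracting the first from the second: A + 6C = -14.
Subtracting the second from the third: A + 18C = -38.
Solving: C = -2, A = -2, then B = -5.
So x_k = -2·k + (-5) + (-2)·3^k; at k=21 this is -20920706453.

-20920706453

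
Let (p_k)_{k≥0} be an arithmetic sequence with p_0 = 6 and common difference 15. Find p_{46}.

696

p_k = 6 + (k - 0)·15.
p_{46} = 6 + 46·15 = 696.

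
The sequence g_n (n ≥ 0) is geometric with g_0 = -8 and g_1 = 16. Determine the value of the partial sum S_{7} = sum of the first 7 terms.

Common ratio r = -2.
g_n = (-8)·(-2)^(n-0).
S = (-8)·((-2)^7 - 1)/(-2 - 1) = (-8)·(-128 - 1)/(-3) = -344.

-344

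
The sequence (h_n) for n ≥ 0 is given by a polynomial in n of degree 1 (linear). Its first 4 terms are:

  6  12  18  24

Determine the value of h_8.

54

1st diffs: 6, 6, 6 (constant).
So h_n = 6n + 6.
Evaluating at n = 8 gives h_8 = 54.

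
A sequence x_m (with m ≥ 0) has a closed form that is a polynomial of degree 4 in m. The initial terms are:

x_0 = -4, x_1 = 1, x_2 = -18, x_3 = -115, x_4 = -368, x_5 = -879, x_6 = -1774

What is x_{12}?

1st diffs: 5, -19, -97, -253, -511, -895.
2nd diffs: -24, -78, -156, -258, -384.
3rd diffs: -54, -78, -102, -126.
4th diffs: -24, -24, -24 (constant).
So x_m = -m^4 - 3m^3 + 4m^2 + 5m - 4.
Evaluating at m = 12 gives x_{12} = -25288.

-25288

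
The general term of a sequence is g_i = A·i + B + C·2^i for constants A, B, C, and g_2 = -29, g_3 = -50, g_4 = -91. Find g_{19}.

-2621466

At i = 2, 3, 4: 2A + B + 4C = -29; 3A + B + 8C = -50; 4A + B + 16C = -91.
Subtracting the first from the second: A + 4C = -21.
Subtracting the second from the third: A + 8C = -41.
Solving: C = -5, A = -1, then B = -7.
So g_i = -1·i + (-7) + (-5)·2^i; at i=19 this is -2621466.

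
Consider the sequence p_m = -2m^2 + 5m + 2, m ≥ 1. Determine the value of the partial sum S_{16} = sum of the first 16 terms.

-2280

Over m = 1..16: Σm = 136, Σm² = 1496.
Total = (-2)·1496 + (5)·136 + (2)·16 = -2280.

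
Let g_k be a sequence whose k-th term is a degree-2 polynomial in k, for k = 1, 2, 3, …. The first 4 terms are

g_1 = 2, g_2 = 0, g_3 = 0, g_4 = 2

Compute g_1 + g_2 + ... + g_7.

1st diffs: -2, 0, 2.
2nd diffs: 2, 2 (constant).
Newton forward-difference form: g_k = 2 + (-2)·C(k-1,1) + 2·C(k-1,2).
Continuing: 6, 12, 20.
Summing k = 1..7 (7 terms) gives 42.

42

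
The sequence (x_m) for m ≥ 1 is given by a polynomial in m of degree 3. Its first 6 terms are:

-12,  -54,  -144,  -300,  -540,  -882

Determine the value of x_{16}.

1st diffs: -42, -90, -156, -240, -342.
2nd diffs: -48, -66, -84, -102.
3rd diffs: -18, -18, -18 (constant).
Newton forward-difference form: x_m = -12 + (-42)·C(m-1,1) + (-48)·C(m-1,2) + (-18)·C(m-1,3).
At m = 16: m-1 = 15, so x_{16} = -12 - 630 - 5040 - 8190 = -13872.

-13872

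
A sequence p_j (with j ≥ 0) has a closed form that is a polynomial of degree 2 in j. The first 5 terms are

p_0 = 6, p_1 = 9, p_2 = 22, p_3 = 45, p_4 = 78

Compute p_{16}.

1st diffs: 3, 13, 23, 33.
2nd diffs: 10, 10, 10 (constant).
Newton forward-difference form: p_j = 6 + 3·C(j,1) + 10·C(j,2).
At j = 16: j = 16, so p_{16} = 6 + 48 + 1200 = 1254.

1254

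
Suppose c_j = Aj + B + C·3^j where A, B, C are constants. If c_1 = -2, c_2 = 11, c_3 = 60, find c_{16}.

129140077

At j = 1, 2, 3: A + B + 3C = -2; 2A + B + 9C = 11; 3A + B + 27C = 60.
Subtracting the first from the second: A + 6C = 13.
Subtracting the second from the third: A + 18C = 49.
Solving: C = 3, A = -5, then B = -6.
Hence c_{16} = -5·16 + (-6) + 3·43046721 = 129140077.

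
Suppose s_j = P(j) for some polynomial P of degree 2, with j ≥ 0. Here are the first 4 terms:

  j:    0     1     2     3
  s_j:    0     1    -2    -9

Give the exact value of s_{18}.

1st diffs: 1, -3, -7.
2nd diffs: -4, -4 (constant).
Newton forward-difference form: s_j = 1·C(j,1) + (-4)·C(j,2).
At j = 18: j = 18, so s_{18} = 18 - 612 = -594.

-594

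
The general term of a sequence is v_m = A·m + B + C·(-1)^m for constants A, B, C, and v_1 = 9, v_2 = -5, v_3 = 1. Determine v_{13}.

-39

The three given values yield: A + B - C = 9; 2A + B + C = -5; 3A + B - C = 1.
Subtracting the first from the second: A + 2C = -14.
Subtracting the second from the third: A - 2C = 6.
Solving: C = -5, A = -4, then B = 8.
Hence v_{13} = -4·13 + 8 + (-5)·(-1) = -39.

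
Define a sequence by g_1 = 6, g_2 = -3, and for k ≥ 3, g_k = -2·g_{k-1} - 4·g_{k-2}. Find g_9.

Applying the relation repeatedly:
g_3 = -18  g_4 = 48  g_5 = -24  g_6 = -144  g_7 = 384  g_8 = -192  g_9 = -1152.

-1152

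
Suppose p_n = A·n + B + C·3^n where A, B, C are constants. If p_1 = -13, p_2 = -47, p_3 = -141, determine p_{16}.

The three given values yield: A + B + 3C = -13; 2A + B + 9C = -47; 3A + B + 27C = -141.
Subtracting the first from the second: A + 6C = -34.
Subtracting the second from the third: A + 18C = -94.
Solving: C = -5, A = -4, then B = 6.
Therefore p_{16} = -64 + 6 + (-5)·43046721 = -215233663.

-215233663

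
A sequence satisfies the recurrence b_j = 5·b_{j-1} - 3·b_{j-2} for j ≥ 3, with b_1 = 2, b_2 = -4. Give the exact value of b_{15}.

Step forward from the initial values:
b_3 = -26; b_4 = -118; b_5 = -512; …; b_{12} = -14002678; b_{13} = -60250382; b_{14} = -259243876; b_{15} = -1115468234.

-1115468234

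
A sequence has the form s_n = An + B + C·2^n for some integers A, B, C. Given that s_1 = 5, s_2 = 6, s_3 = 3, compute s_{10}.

-1994

The three given values yield: A + B + 2C = 5; 2A + B + 4C = 6; 3A + B + 8C = 3.
Subtracting the first from the second: A + 2C = 1.
Subtracting the second from the third: A + 4C = -3.
Solving: C = -2, A = 5, then B = 4.
So s_n = 5·n + 4 + (-2)·2^n; at n=10 this is -1994.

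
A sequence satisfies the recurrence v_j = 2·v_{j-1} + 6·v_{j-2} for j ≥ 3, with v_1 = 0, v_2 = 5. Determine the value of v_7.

Compute successive terms:
v_3 = 10;  v_4 = 50;  v_5 = 160;  v_6 = 620;  v_7 = 2200.

2200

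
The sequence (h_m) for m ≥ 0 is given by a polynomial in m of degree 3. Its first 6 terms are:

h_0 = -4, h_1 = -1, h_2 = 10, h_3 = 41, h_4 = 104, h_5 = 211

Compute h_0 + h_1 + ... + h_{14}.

20275

1st diffs: 3, 11, 31, 63, 107.
2nd diffs: 8, 20, 32, 44.
3rd diffs: 12, 12, 12 (constant).
So h_m = 2m^3 - 2m^2 + 3m - 4.
Continuing: …, 374, 605, 916, 1319, …, h_{14} = 5134.
Summing m = 0..14 (15 terms) gives 20275.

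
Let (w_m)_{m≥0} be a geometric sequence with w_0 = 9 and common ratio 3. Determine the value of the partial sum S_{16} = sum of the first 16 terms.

w_m = 9·3^(m-0).
S = 9·(3^16 - 1)/(3 - 1) = 9·(43046721 - 1)/(2) = 193710240.

193710240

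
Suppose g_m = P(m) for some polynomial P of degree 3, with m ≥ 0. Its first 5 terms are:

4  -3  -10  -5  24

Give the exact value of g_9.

1st diffs: -7, -7, 5, 29.
2nd diffs: 0, 12, 24.
3rd diffs: 12, 12 (constant).
Newton forward-difference form: g_m = 4 + (-7)·C(m,1) + 12·C(m,3).
At m = 9: m = 9, so g_9 = 4 - 63 + 1008 = 949.

949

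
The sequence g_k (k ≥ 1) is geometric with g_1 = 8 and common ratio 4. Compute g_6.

g_k = 8·4^(k-1).
g_6 = 8·4^5 = 8192.

8192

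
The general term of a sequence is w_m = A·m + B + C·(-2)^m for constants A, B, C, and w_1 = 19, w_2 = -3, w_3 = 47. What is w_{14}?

Plug in m = 1, 2, 3: A + B - 2C = 19; 2A + B + 4C = -3; 3A + B - 8C = 47.
Subtracting the first from the second: A + 6C = -22.
Subtracting the second from the third: A - 12C = 50.
Solving: C = -4, A = 2, then B = 9.
So w_m = 2·m + 9 + (-4)·(-2)^m; at m=14 this is -65499.

-65499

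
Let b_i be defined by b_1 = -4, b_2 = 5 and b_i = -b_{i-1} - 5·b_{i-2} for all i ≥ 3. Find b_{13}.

65740

Applying the relation repeatedly:
b_3 = 15, b_4 = -40, b_5 = -35, …, b_{10} = 4160, b_{11} = -11235, b_{12} = -9565, b_{13} = 65740.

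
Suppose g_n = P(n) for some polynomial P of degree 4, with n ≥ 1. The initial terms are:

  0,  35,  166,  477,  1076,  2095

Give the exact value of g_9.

9352

1st diffs: 35, 131, 311, 599, 1019.
2nd diffs: 96, 180, 288, 420.
3rd diffs: 84, 108, 132.
4th diffs: 24, 24 (constant).
Newton forward-difference form: g_n = 35·C(n-1,1) + 96·C(n-1,2) + 84·C(n-1,3) + 24·C(n-1,4).
At n = 9: n-1 = 8, so g_9 = 280 + 2688 + 4704 + 1680 = 9352.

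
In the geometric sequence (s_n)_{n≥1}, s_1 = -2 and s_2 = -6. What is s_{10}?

Common ratio r = 3.
s_n = (-2)·3^(n-1).
s_{10} = (-2)·3^9 = -39366.

-39366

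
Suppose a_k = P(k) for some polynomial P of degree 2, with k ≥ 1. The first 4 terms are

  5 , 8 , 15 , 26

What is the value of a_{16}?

1st diffs: 3, 7, 11.
2nd diffs: 4, 4 (constant).
Newton forward-difference form: a_k = 5 + 3·C(k-1,1) + 4·C(k-1,2).
At k = 16: k-1 = 15, so a_{16} = 5 + 45 + 420 = 470.

470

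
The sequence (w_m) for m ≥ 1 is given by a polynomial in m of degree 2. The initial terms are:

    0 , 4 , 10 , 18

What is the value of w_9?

1st diffs: 4, 6, 8.
2nd diffs: 2, 2 (constant).
So w_m = m^2 + m - 2.
Evaluating at m = 9 gives w_9 = 88.

88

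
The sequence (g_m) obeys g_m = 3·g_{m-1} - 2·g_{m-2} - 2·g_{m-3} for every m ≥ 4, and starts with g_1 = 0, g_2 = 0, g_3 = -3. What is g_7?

-57

g_4 = -9;  g_5 = -21;  g_6 = -39;  g_7 = -57.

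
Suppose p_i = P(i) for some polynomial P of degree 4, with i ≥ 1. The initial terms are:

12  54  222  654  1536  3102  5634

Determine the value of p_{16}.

142182

1st diffs: 42, 168, 432, 882, 1566, 2532.
2nd diffs: 126, 264, 450, 684, 966.
3rd diffs: 138, 186, 234, 282.
4th diffs: 48, 48, 48 (constant).
Newton forward-difference form: p_i = 12 + 42·C(i-1,1) + 126·C(i-1,2) + 138·C(i-1,3) + 48·C(i-1,4).
At i = 16: i-1 = 15, so p_{16} = 12 + 630 + 13230 + 62790 + 65520 = 142182.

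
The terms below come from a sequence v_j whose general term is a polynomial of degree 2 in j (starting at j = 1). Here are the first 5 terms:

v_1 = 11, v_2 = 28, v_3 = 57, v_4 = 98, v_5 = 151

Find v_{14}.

1st diffs: 17, 29, 41, 53.
2nd diffs: 12, 12, 12 (constant).
Newton forward-difference form: v_j = 11 + 17·C(j-1,1) + 12·C(j-1,2).
At j = 14: j-1 = 13, so v_{14} = 11 + 221 + 936 = 1168.

1168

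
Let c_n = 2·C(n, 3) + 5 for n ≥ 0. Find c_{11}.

335

C(11, 3) = 165, so c_{11} = 335.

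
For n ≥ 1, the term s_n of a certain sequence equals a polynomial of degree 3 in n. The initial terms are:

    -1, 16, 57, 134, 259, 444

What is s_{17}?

1st diffs: 17, 41, 77, 125, 185.
2nd diffs: 24, 36, 48, 60.
3rd diffs: 12, 12, 12 (constant).
Newton forward-difference form: s_n = -1 + 17·C(n-1,1) + 24·C(n-1,2) + 12·C(n-1,3).
At n = 17: n-1 = 16, so s_{17} = -1 + 272 + 2880 + 6720 = 9871.

9871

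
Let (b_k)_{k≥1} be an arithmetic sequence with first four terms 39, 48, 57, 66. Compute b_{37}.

Common difference d = 9.
b_k = 39 + (k - 1)·9.
b_{37} = 39 + 36·9 = 363.

363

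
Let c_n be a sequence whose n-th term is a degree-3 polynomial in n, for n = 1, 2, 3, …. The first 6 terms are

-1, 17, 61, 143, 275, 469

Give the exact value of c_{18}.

12001

1st diffs: 18, 44, 82, 132, 194.
2nd diffs: 26, 38, 50, 62.
3rd diffs: 12, 12, 12 (constant).
Newton forward-difference form: c_n = -1 + 18·C(n-1,1) + 26·C(n-1,2) + 12·C(n-1,3).
At n = 18: n-1 = 17, so c_{18} = -1 + 306 + 3536 + 8160 = 12001.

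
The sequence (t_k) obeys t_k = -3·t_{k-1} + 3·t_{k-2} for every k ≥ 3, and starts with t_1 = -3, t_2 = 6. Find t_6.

1431

t_3 = -27;  t_4 = 99;  t_5 = -378;  t_6 = 1431.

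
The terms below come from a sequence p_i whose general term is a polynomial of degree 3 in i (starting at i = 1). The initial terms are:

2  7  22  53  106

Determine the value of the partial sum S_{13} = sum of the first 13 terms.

1st diffs: 5, 15, 31, 53.
2nd diffs: 10, 16, 22.
3rd diffs: 6, 6 (constant).
Newton forward-difference form: p_i = 2 + 5·C(i-1,1) + 10·C(i-1,2) + 6·C(i-1,3).
Continuing: …, 187, 302, 457, 658, …, p_{13} = 2042.
Summing i = 1..13 (13 terms) gives 7566.

7566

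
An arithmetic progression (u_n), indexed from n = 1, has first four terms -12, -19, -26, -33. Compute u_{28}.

-201

Common difference d = -7.
u_n = -12 + (n - 1)·(-7).
u_{28} = -12 + 27·(-7) = -201.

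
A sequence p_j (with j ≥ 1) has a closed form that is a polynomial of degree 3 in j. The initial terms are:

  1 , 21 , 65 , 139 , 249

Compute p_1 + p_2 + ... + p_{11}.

7051

1st diffs: 20, 44, 74, 110.
2nd diffs: 24, 30, 36.
3rd diffs: 6, 6 (constant).
Newton forward-difference form: p_j = 1 + 20·C(j-1,1) + 24·C(j-1,2) + 6·C(j-1,3).
Continuing: …, 401, 601, 855, 1169, …, p_{11} = 2001.
Summing j = 1..11 (11 terms) gives 7051.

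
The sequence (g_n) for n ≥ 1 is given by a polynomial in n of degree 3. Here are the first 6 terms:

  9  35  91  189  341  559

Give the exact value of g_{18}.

12691

1st diffs: 26, 56, 98, 152, 218.
2nd diffs: 30, 42, 54, 66.
3rd diffs: 12, 12, 12 (constant).
Newton forward-difference form: g_n = 9 + 26·C(n-1,1) + 30·C(n-1,2) + 12·C(n-1,3).
At n = 18: n-1 = 17, so g_{18} = 9 + 442 + 4080 + 8160 = 12691.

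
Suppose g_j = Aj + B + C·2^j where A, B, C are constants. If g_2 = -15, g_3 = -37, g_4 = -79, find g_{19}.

At j = 2, 3, 4: 2A + B + 4C = -15; 3A + B + 8C = -37; 4A + B + 16C = -79.
Subtracting the first from the second: A + 4C = -22.
Subtracting the second from the third: A + 8C = -42.
Solving: C = -5, A = -2, then B = 9.
Therefore g_{19} = -38 + 9 + (-5)·524288 = -2621469.

-2621469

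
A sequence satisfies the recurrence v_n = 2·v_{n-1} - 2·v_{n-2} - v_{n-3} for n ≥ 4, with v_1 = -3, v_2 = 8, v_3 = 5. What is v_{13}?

Step forward from the initial values:
v_4 = -3  v_5 = -24  v_6 = -47  v_7 = -43  v_8 = 32  v_9 = 197  v_{10} = 373  v_{11} = 320  v_{12} = -303  v_{13} = -1619.

-1619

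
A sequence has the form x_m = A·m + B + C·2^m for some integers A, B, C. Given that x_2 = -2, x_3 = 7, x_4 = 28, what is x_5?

Write the equations: 2A + B + 4C = -2; 3A + B + 8C = 7; 4A + B + 16C = 28.
Subtracting the first from the second: A + 4C = 9.
Subtracting the second from the third: A + 8C = 21.
Solving: C = 3, A = -3, then B = -8.
Hence x_5 = -3·5 + (-8) + 3·32 = 73.

73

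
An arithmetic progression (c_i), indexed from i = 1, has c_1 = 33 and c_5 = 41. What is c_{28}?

Common difference d = (41 - 33) / (5 - 1) = 2.
c_i = 33 + (i - 1)·2.
c_{28} = 33 + 27·2 = 87.

87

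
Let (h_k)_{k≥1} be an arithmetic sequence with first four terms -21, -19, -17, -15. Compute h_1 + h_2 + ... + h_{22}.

0

Common difference d = 2.
h_k = -21 + (k - 1)·2.
h_{22} = 21; S = 22·(-21 + 21)/2 = 0.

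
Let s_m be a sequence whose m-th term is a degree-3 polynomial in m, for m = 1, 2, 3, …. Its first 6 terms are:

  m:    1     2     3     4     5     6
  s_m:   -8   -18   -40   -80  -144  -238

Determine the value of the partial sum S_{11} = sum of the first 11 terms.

-4598

1st diffs: -10, -22, -40, -64, -94.
2nd diffs: -12, -18, -24, -30.
3rd diffs: -6, -6, -6 (constant).
Newton forward-difference form: s_m = -8 + (-10)·C(m-1,1) + (-12)·C(m-1,2) + (-6)·C(m-1,3).
Continuing: …, -368, -540, -760, -1034, …, s_{11} = -1368.
Summing m = 1..11 (11 terms) gives -4598.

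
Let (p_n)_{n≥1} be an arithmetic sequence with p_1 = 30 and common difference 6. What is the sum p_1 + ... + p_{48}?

p_n = 30 + (n - 1)·6.
p_{48} = 312; S = 48·(30 + 312)/2 = 8208.

8208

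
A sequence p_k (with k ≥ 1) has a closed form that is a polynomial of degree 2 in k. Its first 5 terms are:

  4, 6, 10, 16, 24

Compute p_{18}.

1st diffs: 2, 4, 6, 8.
2nd diffs: 2, 2, 2 (constant).
Newton forward-difference form: p_k = 4 + 2·C(k-1,1) + 2·C(k-1,2).
At k = 18: k-1 = 17, so p_{18} = 4 + 34 + 272 = 310.

310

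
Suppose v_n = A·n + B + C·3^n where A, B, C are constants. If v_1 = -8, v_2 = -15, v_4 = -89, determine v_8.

-6573

Plug in n = 1, 2, 4: A + B + 3C = -8; 2A + B + 9C = -15; 4A + B + 81C = -89.
Subtracting the first from the second: A + 6C = -7.
Subtracting the second from the third: 2A + 72C = -74.
Solving: C = -1, A = -1, then B = -4.
Therefore v_8 = -8 + (-4) + (-1)·6561 = -6573.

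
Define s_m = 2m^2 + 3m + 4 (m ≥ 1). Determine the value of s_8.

s_8 = 2·8^2 + 3·8 + 4 = 156.

156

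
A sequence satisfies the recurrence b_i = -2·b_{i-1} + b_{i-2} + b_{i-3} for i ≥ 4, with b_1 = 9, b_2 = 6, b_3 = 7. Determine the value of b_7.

40

Iterate the recurrence:
b_4 = 1, b_5 = 11, b_6 = -14, b_7 = 40.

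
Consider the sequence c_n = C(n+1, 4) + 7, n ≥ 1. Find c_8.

C(9, 4) = 126, so c_8 = 133.

133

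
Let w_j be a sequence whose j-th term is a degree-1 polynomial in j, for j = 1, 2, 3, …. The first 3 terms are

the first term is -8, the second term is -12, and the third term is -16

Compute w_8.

-36

1st diffs: -4, -4 (constant).
So w_j = -4j - 4.
Evaluating at j = 8 gives w_8 = -36.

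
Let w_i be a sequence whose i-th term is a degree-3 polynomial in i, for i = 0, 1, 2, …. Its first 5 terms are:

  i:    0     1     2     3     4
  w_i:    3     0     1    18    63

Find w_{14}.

1st diffs: -3, 1, 17, 45.
2nd diffs: 4, 16, 28.
3rd diffs: 12, 12 (constant).
So w_i = 2i^3 - 4i^2 - i + 3.
Evaluating at i = 14 gives w_{14} = 4693.

4693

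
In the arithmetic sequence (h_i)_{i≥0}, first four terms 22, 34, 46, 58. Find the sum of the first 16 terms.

Common difference d = 12.
h_i = 22 + (i - 0)·12.
h_{15} = 202; S = 16·(22 + 202)/2 = 1792.

1792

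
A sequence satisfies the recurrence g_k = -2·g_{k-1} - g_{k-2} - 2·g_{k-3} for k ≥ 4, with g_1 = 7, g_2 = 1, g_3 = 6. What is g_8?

g_4 = -27  g_5 = 46  g_6 = -77  g_7 = 162  g_8 = -339.

-339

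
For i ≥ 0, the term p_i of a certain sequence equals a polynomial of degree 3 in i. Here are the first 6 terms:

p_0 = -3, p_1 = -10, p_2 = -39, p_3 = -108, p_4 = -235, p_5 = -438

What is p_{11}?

1st diffs: -7, -29, -69, -127, -203.
2nd diffs: -22, -40, -58, -76.
3rd diffs: -18, -18, -18 (constant).
Newton forward-difference form: p_i = -3 + (-7)·C(i,1) + (-22)·C(i,2) + (-18)·C(i,3).
At i = 11: i = 11, so p_{11} = -3 - 77 - 1210 - 2970 = -4260.

-4260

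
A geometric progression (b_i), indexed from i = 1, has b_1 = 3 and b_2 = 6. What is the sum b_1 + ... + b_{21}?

Common ratio r = 2.
b_i = 3·2^(i-1).
S = 3·(2^21 - 1)/(2 - 1) = 3·(2097152 - 1)/(1) = 6291453.

6291453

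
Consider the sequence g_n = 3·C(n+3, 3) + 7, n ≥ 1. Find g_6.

259

C(9, 3) = 84, so g_6 = 259.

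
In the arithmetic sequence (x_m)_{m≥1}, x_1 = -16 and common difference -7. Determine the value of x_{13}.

-100

x_m = -16 + (m - 1)·(-7).
x_{13} = -16 + 12·(-7) = -100.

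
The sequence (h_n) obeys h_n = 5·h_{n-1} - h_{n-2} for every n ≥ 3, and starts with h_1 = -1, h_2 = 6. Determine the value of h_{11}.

Iterate the recurrence:
h_3 = 31;  h_4 = 149;  h_5 = 714;  h_6 = 3421;  h_7 = 16391;  h_8 = 78534;  h_9 = 376279;  h_{10} = 1802861;  h_{11} = 8638026.

8638026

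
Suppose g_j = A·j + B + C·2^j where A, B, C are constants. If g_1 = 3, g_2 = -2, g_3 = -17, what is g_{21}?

The three given values yield: A + B + 2C = 3; 2A + B + 4C = -2; 3A + B + 8C = -17.
Subtracting the first from the second: A + 2C = -5.
Subtracting the second from the third: A + 4C = -15.
Solving: C = -5, A = 5, then B = 8.
So g_j = 5·j + 8 + (-5)·2^j; at j=21 this is -10485647.

-10485647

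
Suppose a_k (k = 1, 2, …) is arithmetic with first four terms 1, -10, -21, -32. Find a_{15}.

Common difference d = -11.
a_k = 1 + (k - 1)·(-11).
a_{15} = 1 + 14·(-11) = -153.

-153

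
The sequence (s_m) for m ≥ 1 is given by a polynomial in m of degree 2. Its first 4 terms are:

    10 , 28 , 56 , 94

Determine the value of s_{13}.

1st diffs: 18, 28, 38.
2nd diffs: 10, 10 (constant).
So s_m = 5m^2 + 3m + 2.
Evaluating at m = 13 gives s_{13} = 886.

886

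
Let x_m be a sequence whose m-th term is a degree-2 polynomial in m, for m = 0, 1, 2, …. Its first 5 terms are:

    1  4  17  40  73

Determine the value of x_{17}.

1412

1st diffs: 3, 13, 23, 33.
2nd diffs: 10, 10, 10 (constant).
Newton forward-difference form: x_m = 1 + 3·C(m,1) + 10·C(m,2).
At m = 17: m = 17, so x_{17} = 1 + 51 + 1360 = 1412.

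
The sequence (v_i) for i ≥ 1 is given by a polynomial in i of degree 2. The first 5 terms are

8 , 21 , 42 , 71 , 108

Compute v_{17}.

1st diffs: 13, 21, 29, 37.
2nd diffs: 8, 8, 8 (constant).
So v_i = 4i^2 + i + 3.
Evaluating at i = 17 gives v_{17} = 1176.

1176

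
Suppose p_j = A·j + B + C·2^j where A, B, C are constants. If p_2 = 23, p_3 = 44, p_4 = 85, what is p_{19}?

2621460

Write the equations: 2A + B + 4C = 23; 3A + B + 8C = 44; 4A + B + 16C = 85.
Subtracting the first from the second: A + 4C = 21.
Subtracting the second from the third: A + 8C = 41.
Solving: C = 5, A = 1, then B = 1.
Hence p_{19} = 1·19 + 1 + 5·524288 = 2621460.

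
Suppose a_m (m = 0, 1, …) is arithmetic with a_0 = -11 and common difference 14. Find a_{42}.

a_m = -11 + (m - 0)·14.
a_{42} = -11 + 42·14 = 577.

577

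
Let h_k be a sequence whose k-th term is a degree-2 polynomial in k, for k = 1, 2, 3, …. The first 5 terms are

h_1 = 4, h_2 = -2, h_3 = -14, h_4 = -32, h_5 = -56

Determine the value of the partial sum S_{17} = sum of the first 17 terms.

-4828

1st diffs: -6, -12, -18, -24.
2nd diffs: -6, -6, -6 (constant).
So h_k = -3k^2 + 3k + 4.
Continuing: …, -86, -122, -164, -212, …, h_{17} = -812.
Summing k = 1..17 (17 terms) gives -4828.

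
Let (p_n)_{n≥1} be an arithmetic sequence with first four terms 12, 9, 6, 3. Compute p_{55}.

Common difference d = -3.
p_n = 12 + (n - 1)·(-3).
p_{55} = 12 + 54·(-3) = -150.

-150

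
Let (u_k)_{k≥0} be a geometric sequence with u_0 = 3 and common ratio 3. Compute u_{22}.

94143178827

u_k = 3·3^(k-0).
u_{22} = 3·3^22 = 94143178827.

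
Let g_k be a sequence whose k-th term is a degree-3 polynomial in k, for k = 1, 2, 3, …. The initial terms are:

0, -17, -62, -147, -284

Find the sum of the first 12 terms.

-13222

1st diffs: -17, -45, -85, -137.
2nd diffs: -28, -40, -52.
3rd diffs: -12, -12 (constant).
Newton forward-difference form: g_k = (-17)·C(k-1,1) + (-28)·C(k-1,2) + (-12)·C(k-1,3).
Continuing: …, -485, -762, -1127, -1592, …, g_{12} = -3707.
Summing k = 1..12 (12 terms) gives -13222.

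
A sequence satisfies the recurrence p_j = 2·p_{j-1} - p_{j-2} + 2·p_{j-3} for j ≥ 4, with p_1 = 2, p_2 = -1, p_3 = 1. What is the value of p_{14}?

4913

Step forward from the initial values:
p_4 = 7  p_5 = 11  p_6 = 17  …  p_{11} = 613  p_{12} = 1231  p_{13} = 2459  p_{14} = 4913.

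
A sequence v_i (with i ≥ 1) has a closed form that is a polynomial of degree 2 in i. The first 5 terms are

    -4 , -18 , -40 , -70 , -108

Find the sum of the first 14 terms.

-4242

1st diffs: -14, -22, -30, -38.
2nd diffs: -8, -8, -8 (constant).
So v_i = -4i^2 - 2i + 2.
Continuing: …, -154, -208, -270, -340, …, v_{14} = -810.
Summing i = 1..14 (14 terms) gives -4242.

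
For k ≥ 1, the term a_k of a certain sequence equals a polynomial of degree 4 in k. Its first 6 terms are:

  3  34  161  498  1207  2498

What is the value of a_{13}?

55551

1st diffs: 31, 127, 337, 709, 1291.
2nd diffs: 96, 210, 372, 582.
3rd diffs: 114, 162, 210.
4th diffs: 48, 48 (constant).
Newton forward-difference form: a_k = 3 + 31·C(k-1,1) + 96·C(k-1,2) + 114·C(k-1,3) + 48·C(k-1,4).
At k = 13: k-1 = 12, so a_{13} = 3 + 372 + 6336 + 25080 + 23760 = 55551.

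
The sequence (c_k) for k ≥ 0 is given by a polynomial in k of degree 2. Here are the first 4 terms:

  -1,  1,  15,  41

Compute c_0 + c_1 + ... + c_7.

1st diffs: 2, 14, 26.
2nd diffs: 12, 12 (constant).
So c_k = 6k^2 - 4k - 1.
Continuing: 79, 129, 191, 265.
Summing k = 0..7 (8 terms) gives 720.

720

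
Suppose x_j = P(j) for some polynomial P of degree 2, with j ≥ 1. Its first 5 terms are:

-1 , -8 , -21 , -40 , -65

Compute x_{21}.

-1281

1st diffs: -7, -13, -19, -25.
2nd diffs: -6, -6, -6 (constant).
So x_j = -3j^2 + 2j.
Evaluating at j = 21 gives x_{21} = -1281.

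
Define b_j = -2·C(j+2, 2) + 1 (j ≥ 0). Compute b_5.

C(7, 2) = 21, so b_5 = -41.

-41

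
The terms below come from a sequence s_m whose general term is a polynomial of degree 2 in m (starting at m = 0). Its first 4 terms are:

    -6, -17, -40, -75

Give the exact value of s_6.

1st diffs: -11, -23, -35.
2nd diffs: -12, -12 (constant).
Newton forward-difference form: s_m = -6 + (-11)·C(m,1) + (-12)·C(m,2).
At m = 6: m = 6, so s_6 = -6 - 66 - 180 = -252.

-252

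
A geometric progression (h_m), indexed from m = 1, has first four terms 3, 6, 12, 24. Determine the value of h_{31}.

3221225472

Common ratio r = 2.
h_m = 3·2^(m-1).
h_{31} = 3·2^30 = 3221225472.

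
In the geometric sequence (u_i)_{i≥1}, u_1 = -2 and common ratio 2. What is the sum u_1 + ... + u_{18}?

u_i = (-2)·2^(i-1).
S = (-2)·(2^18 - 1)/(2 - 1) = (-2)·(262144 - 1)/(1) = -524286.

-524286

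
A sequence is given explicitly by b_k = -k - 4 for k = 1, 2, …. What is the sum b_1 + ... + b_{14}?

-161

Over k = 1..14: Σk = 105.
Total = (-1)·105 + (-4)·14 = -161.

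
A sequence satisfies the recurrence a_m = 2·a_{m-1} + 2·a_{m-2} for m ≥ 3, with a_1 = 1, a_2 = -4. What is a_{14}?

-445696

Compute successive terms:
a_3 = -6; a_4 = -20; a_5 = -52; …; a_{11} = -21856; a_{12} = -59712; a_{13} = -163136; a_{14} = -445696.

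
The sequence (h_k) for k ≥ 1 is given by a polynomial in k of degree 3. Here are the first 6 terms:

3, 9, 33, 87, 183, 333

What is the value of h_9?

1227

1st diffs: 6, 24, 54, 96, 150.
2nd diffs: 18, 30, 42, 54.
3rd diffs: 12, 12, 12 (constant).
Newton forward-difference form: h_k = 3 + 6·C(k-1,1) + 18·C(k-1,2) + 12·C(k-1,3).
At k = 9: k-1 = 8, so h_9 = 3 + 48 + 504 + 672 = 1227.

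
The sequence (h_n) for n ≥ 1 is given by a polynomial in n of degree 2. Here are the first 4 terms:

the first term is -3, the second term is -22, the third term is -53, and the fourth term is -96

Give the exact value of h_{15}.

-1361

1st diffs: -19, -31, -43.
2nd diffs: -12, -12 (constant).
Newton forward-difference form: h_n = -3 + (-19)·C(n-1,1) + (-12)·C(n-1,2).
At n = 15: n-1 = 14, so h_{15} = -3 - 266 - 1092 = -1361.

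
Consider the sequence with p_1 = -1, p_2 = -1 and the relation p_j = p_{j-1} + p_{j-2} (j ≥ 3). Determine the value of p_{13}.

-233

p_3 = -2  p_4 = -3  p_5 = -5  …  p_{10} = -55  p_{11} = -89  p_{12} = -144  p_{13} = -233.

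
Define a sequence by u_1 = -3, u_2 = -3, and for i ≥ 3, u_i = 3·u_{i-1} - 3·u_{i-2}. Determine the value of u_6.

Applying the relation repeatedly:
u_3 = 0  u_4 = 9  u_5 = 27  u_6 = 54.

54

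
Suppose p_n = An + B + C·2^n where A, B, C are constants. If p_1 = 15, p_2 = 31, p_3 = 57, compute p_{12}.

At n = 1, 2, 3: A + B + 2C = 15; 2A + B + 4C = 31; 3A + B + 8C = 57.
Subtracting the first from the second: A + 2C = 16.
Subtracting the second from the third: A + 4C = 26.
Solving: C = 5, A = 6, then B = -1.
Hence p_{12} = 6·12 + (-1) + 5·4096 = 20551.

20551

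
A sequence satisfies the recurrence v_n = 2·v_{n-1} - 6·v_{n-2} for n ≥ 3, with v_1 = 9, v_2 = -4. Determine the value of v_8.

v_3 = -62  v_4 = -100  v_5 = 172  v_6 = 944  v_7 = 856  v_8 = -3952.

-3952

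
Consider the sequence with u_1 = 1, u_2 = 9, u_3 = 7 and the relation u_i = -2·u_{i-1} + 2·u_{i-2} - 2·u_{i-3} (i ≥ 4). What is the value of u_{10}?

Iterate the recurrence:
u_4 = 2;  u_5 = -8;  u_6 = 6;  u_7 = -32;  u_8 = 92;  u_9 = -260;  u_{10} = 768.

768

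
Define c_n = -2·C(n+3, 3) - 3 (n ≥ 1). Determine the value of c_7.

-243

C(10, 3) = 120, so c_7 = -243.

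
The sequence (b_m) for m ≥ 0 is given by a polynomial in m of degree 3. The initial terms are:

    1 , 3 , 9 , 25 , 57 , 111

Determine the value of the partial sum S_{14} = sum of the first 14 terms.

7658

1st diffs: 2, 6, 16, 32, 54.
2nd diffs: 4, 10, 16, 22.
3rd diffs: 6, 6, 6 (constant).
Newton forward-difference form: b_m = 1 + 2·C(m,1) + 4·C(m,2) + 6·C(m,3).
Continuing: …, 193, 309, 465, 667, …, b_{13} = 2055.
Summing m = 0..13 (14 terms) gives 7658.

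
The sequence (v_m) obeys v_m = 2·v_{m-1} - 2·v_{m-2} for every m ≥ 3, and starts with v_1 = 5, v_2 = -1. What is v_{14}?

Step forward from the initial values:
v_3 = -12;  v_4 = -22;  v_5 = -20;  …;  v_{11} = -192;  v_{12} = -352;  v_{13} = -320;  v_{14} = 64.

64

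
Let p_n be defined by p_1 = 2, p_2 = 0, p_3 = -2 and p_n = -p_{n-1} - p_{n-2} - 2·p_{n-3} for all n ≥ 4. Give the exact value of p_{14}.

8

Iterate the recurrence:
p_4 = -2  p_5 = 4  p_6 = 2  …  p_{11} = 4  p_{12} = -22  p_{13} = 6  p_{14} = 8.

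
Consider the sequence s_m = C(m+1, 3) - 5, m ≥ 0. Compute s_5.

C(6, 3) = 20, so s_5 = 15.

15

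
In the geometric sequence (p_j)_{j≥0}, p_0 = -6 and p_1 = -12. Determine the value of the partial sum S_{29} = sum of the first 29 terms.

-3221225466

Common ratio r = 2.
p_j = (-6)·2^(j-0).
S = (-6)·(2^29 - 1)/(2 - 1) = (-6)·(536870912 - 1)/(1) = -3221225466.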